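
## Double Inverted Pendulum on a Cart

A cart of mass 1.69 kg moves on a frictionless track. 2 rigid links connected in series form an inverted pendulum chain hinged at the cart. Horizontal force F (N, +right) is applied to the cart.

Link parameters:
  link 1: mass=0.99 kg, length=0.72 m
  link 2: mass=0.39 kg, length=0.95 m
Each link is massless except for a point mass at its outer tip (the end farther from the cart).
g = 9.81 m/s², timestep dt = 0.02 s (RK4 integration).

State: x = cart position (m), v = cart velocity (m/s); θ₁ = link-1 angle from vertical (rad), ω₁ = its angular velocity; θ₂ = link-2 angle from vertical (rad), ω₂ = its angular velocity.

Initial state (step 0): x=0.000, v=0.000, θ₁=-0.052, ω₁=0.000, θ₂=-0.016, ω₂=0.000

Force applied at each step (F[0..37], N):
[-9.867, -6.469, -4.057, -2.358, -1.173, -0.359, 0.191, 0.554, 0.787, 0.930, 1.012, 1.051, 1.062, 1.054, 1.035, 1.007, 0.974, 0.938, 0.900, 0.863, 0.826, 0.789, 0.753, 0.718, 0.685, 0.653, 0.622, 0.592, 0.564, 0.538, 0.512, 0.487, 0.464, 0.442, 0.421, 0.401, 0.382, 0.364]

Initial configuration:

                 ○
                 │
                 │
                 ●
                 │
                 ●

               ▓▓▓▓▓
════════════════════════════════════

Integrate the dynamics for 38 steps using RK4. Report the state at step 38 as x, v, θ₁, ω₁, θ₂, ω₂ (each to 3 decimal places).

apply F[0]=-9.867 → step 1: x=-0.001, v=-0.108, θ₁=-0.051, ω₁=0.132, θ₂=-0.016, ω₂=0.011
apply F[1]=-6.469 → step 2: x=-0.004, v=-0.177, θ₁=-0.047, ω₁=0.210, θ₂=-0.016, ω₂=0.020
apply F[2]=-4.057 → step 3: x=-0.008, v=-0.218, θ₁=-0.043, ω₁=0.252, θ₂=-0.015, ω₂=0.029
apply F[3]=-2.358 → step 4: x=-0.012, v=-0.239, θ₁=-0.037, ω₁=0.268, θ₂=-0.014, ω₂=0.036
apply F[4]=-1.173 → step 5: x=-0.017, v=-0.247, θ₁=-0.032, ω₁=0.268, θ₂=-0.014, ω₂=0.042
apply F[5]=-0.359 → step 6: x=-0.022, v=-0.247, θ₁=-0.027, ω₁=0.257, θ₂=-0.013, ω₂=0.047
apply F[6]=+0.191 → step 7: x=-0.027, v=-0.241, θ₁=-0.022, ω₁=0.241, θ₂=-0.012, ω₂=0.050
apply F[7]=+0.554 → step 8: x=-0.032, v=-0.231, θ₁=-0.017, ω₁=0.221, θ₂=-0.011, ω₂=0.052
apply F[8]=+0.787 → step 9: x=-0.036, v=-0.220, θ₁=-0.013, ω₁=0.200, θ₂=-0.010, ω₂=0.054
apply F[9]=+0.930 → step 10: x=-0.041, v=-0.207, θ₁=-0.009, ω₁=0.179, θ₂=-0.009, ω₂=0.054
apply F[10]=+1.012 → step 11: x=-0.045, v=-0.194, θ₁=-0.006, ω₁=0.159, θ₂=-0.008, ω₂=0.054
apply F[11]=+1.051 → step 12: x=-0.048, v=-0.180, θ₁=-0.003, ω₁=0.140, θ₂=-0.006, ω₂=0.054
apply F[12]=+1.062 → step 13: x=-0.052, v=-0.168, θ₁=-0.000, ω₁=0.122, θ₂=-0.005, ω₂=0.052
apply F[13]=+1.054 → step 14: x=-0.055, v=-0.155, θ₁=0.002, ω₁=0.106, θ₂=-0.004, ω₂=0.051
apply F[14]=+1.035 → step 15: x=-0.058, v=-0.143, θ₁=0.004, ω₁=0.091, θ₂=-0.003, ω₂=0.049
apply F[15]=+1.007 → step 16: x=-0.061, v=-0.132, θ₁=0.006, ω₁=0.078, θ₂=-0.002, ω₂=0.046
apply F[16]=+0.974 → step 17: x=-0.063, v=-0.122, θ₁=0.007, ω₁=0.066, θ₂=-0.002, ω₂=0.044
apply F[17]=+0.938 → step 18: x=-0.066, v=-0.112, θ₁=0.008, ω₁=0.055, θ₂=-0.001, ω₂=0.042
apply F[18]=+0.900 → step 19: x=-0.068, v=-0.103, θ₁=0.009, ω₁=0.045, θ₂=0.000, ω₂=0.039
apply F[19]=+0.863 → step 20: x=-0.070, v=-0.094, θ₁=0.010, ω₁=0.037, θ₂=0.001, ω₂=0.036
apply F[20]=+0.826 → step 21: x=-0.072, v=-0.086, θ₁=0.011, ω₁=0.030, θ₂=0.002, ω₂=0.034
apply F[21]=+0.789 → step 22: x=-0.073, v=-0.078, θ₁=0.011, ω₁=0.023, θ₂=0.002, ω₂=0.031
apply F[22]=+0.753 → step 23: x=-0.075, v=-0.071, θ₁=0.012, ω₁=0.017, θ₂=0.003, ω₂=0.028
apply F[23]=+0.718 → step 24: x=-0.076, v=-0.065, θ₁=0.012, ω₁=0.012, θ₂=0.003, ω₂=0.026
apply F[24]=+0.685 → step 25: x=-0.077, v=-0.059, θ₁=0.012, ω₁=0.008, θ₂=0.004, ω₂=0.024
apply F[25]=+0.653 → step 26: x=-0.078, v=-0.053, θ₁=0.012, ω₁=0.004, θ₂=0.004, ω₂=0.021
apply F[26]=+0.622 → step 27: x=-0.079, v=-0.047, θ₁=0.012, ω₁=0.001, θ₂=0.005, ω₂=0.019
apply F[27]=+0.592 → step 28: x=-0.080, v=-0.042, θ₁=0.012, ω₁=-0.002, θ₂=0.005, ω₂=0.017
apply F[28]=+0.564 → step 29: x=-0.081, v=-0.038, θ₁=0.012, ω₁=-0.004, θ₂=0.005, ω₂=0.015
apply F[29]=+0.538 → step 30: x=-0.082, v=-0.033, θ₁=0.012, ω₁=-0.006, θ₂=0.006, ω₂=0.013
apply F[30]=+0.512 → step 31: x=-0.082, v=-0.029, θ₁=0.012, ω₁=-0.008, θ₂=0.006, ω₂=0.011
apply F[31]=+0.487 → step 32: x=-0.083, v=-0.025, θ₁=0.012, ω₁=-0.010, θ₂=0.006, ω₂=0.009
apply F[32]=+0.464 → step 33: x=-0.083, v=-0.022, θ₁=0.012, ω₁=-0.011, θ₂=0.006, ω₂=0.008
apply F[33]=+0.442 → step 34: x=-0.084, v=-0.018, θ₁=0.011, ω₁=-0.012, θ₂=0.006, ω₂=0.006
apply F[34]=+0.421 → step 35: x=-0.084, v=-0.015, θ₁=0.011, ω₁=-0.013, θ₂=0.007, ω₂=0.005
apply F[35]=+0.401 → step 36: x=-0.084, v=-0.012, θ₁=0.011, ω₁=-0.013, θ₂=0.007, ω₂=0.004
apply F[36]=+0.382 → step 37: x=-0.085, v=-0.009, θ₁=0.011, ω₁=-0.014, θ₂=0.007, ω₂=0.002
apply F[37]=+0.364 → step 38: x=-0.085, v=-0.007, θ₁=0.010, ω₁=-0.014, θ₂=0.007, ω₂=0.001

Answer: x=-0.085, v=-0.007, θ₁=0.010, ω₁=-0.014, θ₂=0.007, ω₂=0.001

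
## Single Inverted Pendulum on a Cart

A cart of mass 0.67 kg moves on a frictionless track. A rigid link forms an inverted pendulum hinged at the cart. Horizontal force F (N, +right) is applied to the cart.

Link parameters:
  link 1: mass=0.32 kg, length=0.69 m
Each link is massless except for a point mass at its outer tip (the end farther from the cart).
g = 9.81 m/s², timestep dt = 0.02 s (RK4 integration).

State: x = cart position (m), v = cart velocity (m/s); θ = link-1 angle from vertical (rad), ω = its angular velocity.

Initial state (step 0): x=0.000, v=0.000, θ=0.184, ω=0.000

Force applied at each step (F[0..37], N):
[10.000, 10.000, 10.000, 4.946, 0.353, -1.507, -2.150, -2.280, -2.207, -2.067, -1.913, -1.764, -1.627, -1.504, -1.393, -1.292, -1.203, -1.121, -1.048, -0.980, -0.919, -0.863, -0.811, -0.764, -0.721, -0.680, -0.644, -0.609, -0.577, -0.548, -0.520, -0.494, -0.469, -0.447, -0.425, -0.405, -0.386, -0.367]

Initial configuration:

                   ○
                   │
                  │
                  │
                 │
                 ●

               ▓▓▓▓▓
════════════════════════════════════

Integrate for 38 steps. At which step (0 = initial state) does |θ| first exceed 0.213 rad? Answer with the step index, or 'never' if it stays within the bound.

apply F[0]=+10.000 → step 1: x=0.003, v=0.277, θ=0.181, ω=-0.344
apply F[1]=+10.000 → step 2: x=0.011, v=0.556, θ=0.170, ω=-0.691
apply F[2]=+10.000 → step 3: x=0.025, v=0.837, θ=0.153, ω=-1.047
apply F[3]=+4.946 → step 4: x=0.043, v=0.971, θ=0.130, ω=-1.200
apply F[4]=+0.353 → step 5: x=0.063, v=0.972, θ=0.107, ω=-1.167
apply F[5]=-1.507 → step 6: x=0.081, v=0.919, θ=0.084, ω=-1.064
apply F[6]=-2.150 → step 7: x=0.099, v=0.849, θ=0.064, ω=-0.941
apply F[7]=-2.280 → step 8: x=0.115, v=0.776, θ=0.047, ω=-0.820
apply F[8]=-2.207 → step 9: x=0.130, v=0.706, θ=0.032, ω=-0.708
apply F[9]=-2.067 → step 10: x=0.144, v=0.643, θ=0.018, ω=-0.609
apply F[10]=-1.913 → step 11: x=0.156, v=0.584, θ=0.007, ω=-0.521
apply F[11]=-1.764 → step 12: x=0.167, v=0.531, θ=-0.003, ω=-0.443
apply F[12]=-1.627 → step 13: x=0.177, v=0.483, θ=-0.011, ω=-0.376
apply F[13]=-1.504 → step 14: x=0.186, v=0.440, θ=-0.018, ω=-0.317
apply F[14]=-1.393 → step 15: x=0.195, v=0.400, θ=-0.023, ω=-0.265
apply F[15]=-1.292 → step 16: x=0.203, v=0.364, θ=-0.028, ω=-0.220
apply F[16]=-1.203 → step 17: x=0.209, v=0.331, θ=-0.032, ω=-0.181
apply F[17]=-1.121 → step 18: x=0.216, v=0.301, θ=-0.036, ω=-0.147
apply F[18]=-1.048 → step 19: x=0.222, v=0.273, θ=-0.038, ω=-0.117
apply F[19]=-0.980 → step 20: x=0.227, v=0.247, θ=-0.040, ω=-0.091
apply F[20]=-0.919 → step 21: x=0.231, v=0.224, θ=-0.042, ω=-0.069
apply F[21]=-0.863 → step 22: x=0.236, v=0.202, θ=-0.043, ω=-0.049
apply F[22]=-0.811 → step 23: x=0.240, v=0.182, θ=-0.044, ω=-0.032
apply F[23]=-0.764 → step 24: x=0.243, v=0.163, θ=-0.044, ω=-0.018
apply F[24]=-0.721 → step 25: x=0.246, v=0.146, θ=-0.045, ω=-0.006
apply F[25]=-0.680 → step 26: x=0.249, v=0.130, θ=-0.045, ω=0.005
apply F[26]=-0.644 → step 27: x=0.251, v=0.115, θ=-0.044, ω=0.014
apply F[27]=-0.609 → step 28: x=0.253, v=0.101, θ=-0.044, ω=0.022
apply F[28]=-0.577 → step 29: x=0.255, v=0.088, θ=-0.044, ω=0.029
apply F[29]=-0.548 → step 30: x=0.257, v=0.075, θ=-0.043, ω=0.034
apply F[30]=-0.520 → step 31: x=0.258, v=0.064, θ=-0.042, ω=0.039
apply F[31]=-0.494 → step 32: x=0.260, v=0.053, θ=-0.041, ω=0.042
apply F[32]=-0.469 → step 33: x=0.260, v=0.043, θ=-0.041, ω=0.045
apply F[33]=-0.447 → step 34: x=0.261, v=0.033, θ=-0.040, ω=0.048
apply F[34]=-0.425 → step 35: x=0.262, v=0.024, θ=-0.039, ω=0.050
apply F[35]=-0.405 → step 36: x=0.262, v=0.016, θ=-0.038, ω=0.051
apply F[36]=-0.386 → step 37: x=0.262, v=0.008, θ=-0.037, ω=0.053
apply F[37]=-0.367 → step 38: x=0.263, v=0.000, θ=-0.035, ω=0.053
max |θ| = 0.184 ≤ 0.213 over all 39 states.

Answer: never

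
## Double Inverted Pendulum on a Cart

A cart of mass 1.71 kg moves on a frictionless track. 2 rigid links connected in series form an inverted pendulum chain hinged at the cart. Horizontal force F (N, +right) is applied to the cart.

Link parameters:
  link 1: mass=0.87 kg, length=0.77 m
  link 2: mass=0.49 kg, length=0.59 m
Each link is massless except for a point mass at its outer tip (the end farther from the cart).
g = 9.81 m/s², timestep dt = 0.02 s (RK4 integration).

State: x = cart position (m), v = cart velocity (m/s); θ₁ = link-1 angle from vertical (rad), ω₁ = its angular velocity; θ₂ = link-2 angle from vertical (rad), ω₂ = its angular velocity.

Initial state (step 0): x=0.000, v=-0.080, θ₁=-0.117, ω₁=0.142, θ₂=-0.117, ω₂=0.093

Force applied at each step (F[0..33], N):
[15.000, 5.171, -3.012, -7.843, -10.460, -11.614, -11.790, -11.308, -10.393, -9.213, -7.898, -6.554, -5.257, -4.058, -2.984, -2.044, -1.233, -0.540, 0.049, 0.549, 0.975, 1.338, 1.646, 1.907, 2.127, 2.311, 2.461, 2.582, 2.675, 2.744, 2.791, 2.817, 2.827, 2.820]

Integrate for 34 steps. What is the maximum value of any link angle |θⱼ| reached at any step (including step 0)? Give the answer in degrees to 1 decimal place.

apply F[0]=+15.000 → step 1: x=0.000, v=0.111, θ₁=-0.117, ω₁=-0.135, θ₂=-0.115, ω₂=0.093
apply F[1]=+5.171 → step 2: x=0.003, v=0.189, θ₁=-0.121, ω₁=-0.266, θ₂=-0.113, ω₂=0.095
apply F[2]=-3.012 → step 3: x=0.007, v=0.173, θ₁=-0.126, ω₁=-0.278, θ₂=-0.111, ω₂=0.101
apply F[3]=-7.843 → step 4: x=0.010, v=0.102, θ₁=-0.131, ω₁=-0.222, θ₂=-0.109, ω₂=0.111
apply F[4]=-10.460 → step 5: x=0.011, v=0.002, θ₁=-0.135, ω₁=-0.131, θ₂=-0.107, ω₂=0.125
apply F[5]=-11.614 → step 6: x=0.010, v=-0.112, θ₁=-0.136, ω₁=-0.024, θ₂=-0.104, ω₂=0.142
apply F[6]=-11.790 → step 7: x=0.006, v=-0.227, θ₁=-0.136, ω₁=0.085, θ₂=-0.101, ω₂=0.161
apply F[7]=-11.308 → step 8: x=0.001, v=-0.337, θ₁=-0.133, ω₁=0.186, θ₂=-0.098, ω₂=0.180
apply F[8]=-10.393 → step 9: x=-0.007, v=-0.437, θ₁=-0.128, ω₁=0.277, θ₂=-0.094, ω₂=0.199
apply F[9]=-9.213 → step 10: x=-0.017, v=-0.524, θ₁=-0.122, ω₁=0.353, θ₂=-0.090, ω₂=0.217
apply F[10]=-7.898 → step 11: x=-0.028, v=-0.598, θ₁=-0.115, ω₁=0.413, θ₂=-0.085, ω₂=0.234
apply F[11]=-6.554 → step 12: x=-0.040, v=-0.657, θ₁=-0.106, ω₁=0.457, θ₂=-0.080, ω₂=0.248
apply F[12]=-5.257 → step 13: x=-0.054, v=-0.703, θ₁=-0.096, ω₁=0.487, θ₂=-0.075, ω₂=0.260
apply F[13]=-4.058 → step 14: x=-0.068, v=-0.736, θ₁=-0.086, ω₁=0.505, θ₂=-0.070, ω₂=0.270
apply F[14]=-2.984 → step 15: x=-0.083, v=-0.759, θ₁=-0.076, ω₁=0.511, θ₂=-0.065, ω₂=0.277
apply F[15]=-2.044 → step 16: x=-0.099, v=-0.772, θ₁=-0.066, ω₁=0.508, θ₂=-0.059, ω₂=0.282
apply F[16]=-1.233 → step 17: x=-0.114, v=-0.777, θ₁=-0.056, ω₁=0.499, θ₂=-0.053, ω₂=0.285
apply F[17]=-0.540 → step 18: x=-0.130, v=-0.775, θ₁=-0.046, ω₁=0.483, θ₂=-0.048, ω₂=0.285
apply F[18]=+0.049 → step 19: x=-0.145, v=-0.768, θ₁=-0.037, ω₁=0.464, θ₂=-0.042, ω₂=0.284
apply F[19]=+0.549 → step 20: x=-0.160, v=-0.757, θ₁=-0.028, ω₁=0.442, θ₂=-0.036, ω₂=0.280
apply F[20]=+0.975 → step 21: x=-0.175, v=-0.742, θ₁=-0.019, ω₁=0.418, θ₂=-0.031, ω₂=0.275
apply F[21]=+1.338 → step 22: x=-0.190, v=-0.724, θ₁=-0.011, ω₁=0.393, θ₂=-0.025, ω₂=0.268
apply F[22]=+1.646 → step 23: x=-0.204, v=-0.704, θ₁=-0.003, ω₁=0.367, θ₂=-0.020, ω₂=0.260
apply F[23]=+1.907 → step 24: x=-0.218, v=-0.681, θ₁=0.004, ω₁=0.340, θ₂=-0.015, ω₂=0.251
apply F[24]=+2.127 → step 25: x=-0.232, v=-0.658, θ₁=0.010, ω₁=0.314, θ₂=-0.010, ω₂=0.242
apply F[25]=+2.311 → step 26: x=-0.244, v=-0.633, θ₁=0.016, ω₁=0.288, θ₂=-0.005, ω₂=0.231
apply F[26]=+2.461 → step 27: x=-0.257, v=-0.607, θ₁=0.022, ω₁=0.262, θ₂=-0.001, ω₂=0.220
apply F[27]=+2.582 → step 28: x=-0.269, v=-0.580, θ₁=0.027, ω₁=0.237, θ₂=0.004, ω₂=0.208
apply F[28]=+2.675 → step 29: x=-0.280, v=-0.553, θ₁=0.031, ω₁=0.213, θ₂=0.008, ω₂=0.196
apply F[29]=+2.744 → step 30: x=-0.291, v=-0.527, θ₁=0.035, ω₁=0.190, θ₂=0.011, ω₂=0.183
apply F[30]=+2.791 → step 31: x=-0.301, v=-0.500, θ₁=0.039, ω₁=0.168, θ₂=0.015, ω₂=0.171
apply F[31]=+2.817 → step 32: x=-0.311, v=-0.473, θ₁=0.042, ω₁=0.147, θ₂=0.018, ω₂=0.159
apply F[32]=+2.827 → step 33: x=-0.320, v=-0.447, θ₁=0.045, ω₁=0.128, θ₂=0.021, ω₂=0.147
apply F[33]=+2.820 → step 34: x=-0.329, v=-0.421, θ₁=0.047, ω₁=0.109, θ₂=0.024, ω₂=0.134
Max |angle| over trajectory = 0.136 rad = 7.8°.

Answer: 7.8°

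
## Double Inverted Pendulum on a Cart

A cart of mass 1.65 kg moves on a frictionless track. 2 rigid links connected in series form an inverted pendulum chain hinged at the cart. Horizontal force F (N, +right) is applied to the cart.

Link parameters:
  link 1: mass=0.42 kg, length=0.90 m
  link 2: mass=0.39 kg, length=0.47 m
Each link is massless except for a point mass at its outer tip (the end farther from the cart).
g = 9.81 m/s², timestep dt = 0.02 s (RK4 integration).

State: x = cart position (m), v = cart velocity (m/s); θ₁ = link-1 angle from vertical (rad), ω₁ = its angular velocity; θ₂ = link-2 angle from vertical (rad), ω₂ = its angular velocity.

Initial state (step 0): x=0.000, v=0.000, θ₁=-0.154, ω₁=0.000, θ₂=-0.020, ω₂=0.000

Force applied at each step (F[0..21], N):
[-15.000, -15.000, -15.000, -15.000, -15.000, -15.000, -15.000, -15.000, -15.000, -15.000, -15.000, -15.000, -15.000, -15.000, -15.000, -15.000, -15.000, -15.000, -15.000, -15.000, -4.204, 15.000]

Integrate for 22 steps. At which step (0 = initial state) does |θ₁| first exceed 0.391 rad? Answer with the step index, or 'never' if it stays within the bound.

apply F[0]=-15.000 → step 1: x=-0.002, v=-0.166, θ₁=-0.153, ω₁=0.119, θ₂=-0.019, ω₂=0.118
apply F[1]=-15.000 → step 2: x=-0.007, v=-0.332, θ₁=-0.149, ω₁=0.239, θ₂=-0.015, ω₂=0.236
apply F[2]=-15.000 → step 3: x=-0.015, v=-0.498, θ₁=-0.143, ω₁=0.362, θ₂=-0.009, ω₂=0.352
apply F[3]=-15.000 → step 4: x=-0.027, v=-0.666, θ₁=-0.135, ω₁=0.487, θ₂=-0.001, ω₂=0.467
apply F[4]=-15.000 → step 5: x=-0.042, v=-0.834, θ₁=-0.124, ω₁=0.617, θ₂=0.009, ω₂=0.580
apply F[5]=-15.000 → step 6: x=-0.060, v=-1.005, θ₁=-0.110, ω₁=0.752, θ₂=0.022, ω₂=0.689
apply F[6]=-15.000 → step 7: x=-0.082, v=-1.177, θ₁=-0.094, ω₁=0.895, θ₂=0.037, ω₂=0.794
apply F[7]=-15.000 → step 8: x=-0.107, v=-1.351, θ₁=-0.074, ω₁=1.045, θ₂=0.054, ω₂=0.893
apply F[8]=-15.000 → step 9: x=-0.136, v=-1.527, θ₁=-0.052, ω₁=1.204, θ₂=0.072, ω₂=0.984
apply F[9]=-15.000 → step 10: x=-0.168, v=-1.706, θ₁=-0.026, ω₁=1.374, θ₂=0.093, ω₂=1.067
apply F[10]=-15.000 → step 11: x=-0.204, v=-1.887, θ₁=0.003, ω₁=1.555, θ₂=0.115, ω₂=1.139
apply F[11]=-15.000 → step 12: x=-0.244, v=-2.070, θ₁=0.036, ω₁=1.749, θ₂=0.138, ω₂=1.199
apply F[12]=-15.000 → step 13: x=-0.287, v=-2.255, θ₁=0.073, ω₁=1.955, θ₂=0.163, ω₂=1.245
apply F[13]=-15.000 → step 14: x=-0.334, v=-2.441, θ₁=0.115, ω₁=2.174, θ₂=0.188, ω₂=1.276
apply F[14]=-15.000 → step 15: x=-0.384, v=-2.627, θ₁=0.160, ω₁=2.405, θ₂=0.214, ω₂=1.294
apply F[15]=-15.000 → step 16: x=-0.439, v=-2.812, θ₁=0.211, ω₁=2.646, θ₂=0.240, ω₂=1.300
apply F[16]=-15.000 → step 17: x=-0.497, v=-2.994, θ₁=0.266, ω₁=2.894, θ₂=0.266, ω₂=1.301
apply F[17]=-15.000 → step 18: x=-0.559, v=-3.171, θ₁=0.327, ω₁=3.144, θ₂=0.292, ω₂=1.304
apply F[18]=-15.000 → step 19: x=-0.624, v=-3.339, θ₁=0.392, ω₁=3.391, θ₂=0.318, ω₂=1.321
apply F[19]=-15.000 → step 20: x=-0.692, v=-3.497, θ₁=0.462, ω₁=3.629, θ₂=0.345, ω₂=1.367
apply F[20]=-4.204 → step 21: x=-0.762, v=-3.526, θ₁=0.536, ω₁=3.747, θ₂=0.373, ω₂=1.421
apply F[21]=+15.000 → step 22: x=-0.831, v=-3.346, θ₁=0.610, ω₁=3.696, θ₂=0.401, ω₂=1.417
|θ₁| = 0.392 > 0.391 first at step 19.

Answer: 19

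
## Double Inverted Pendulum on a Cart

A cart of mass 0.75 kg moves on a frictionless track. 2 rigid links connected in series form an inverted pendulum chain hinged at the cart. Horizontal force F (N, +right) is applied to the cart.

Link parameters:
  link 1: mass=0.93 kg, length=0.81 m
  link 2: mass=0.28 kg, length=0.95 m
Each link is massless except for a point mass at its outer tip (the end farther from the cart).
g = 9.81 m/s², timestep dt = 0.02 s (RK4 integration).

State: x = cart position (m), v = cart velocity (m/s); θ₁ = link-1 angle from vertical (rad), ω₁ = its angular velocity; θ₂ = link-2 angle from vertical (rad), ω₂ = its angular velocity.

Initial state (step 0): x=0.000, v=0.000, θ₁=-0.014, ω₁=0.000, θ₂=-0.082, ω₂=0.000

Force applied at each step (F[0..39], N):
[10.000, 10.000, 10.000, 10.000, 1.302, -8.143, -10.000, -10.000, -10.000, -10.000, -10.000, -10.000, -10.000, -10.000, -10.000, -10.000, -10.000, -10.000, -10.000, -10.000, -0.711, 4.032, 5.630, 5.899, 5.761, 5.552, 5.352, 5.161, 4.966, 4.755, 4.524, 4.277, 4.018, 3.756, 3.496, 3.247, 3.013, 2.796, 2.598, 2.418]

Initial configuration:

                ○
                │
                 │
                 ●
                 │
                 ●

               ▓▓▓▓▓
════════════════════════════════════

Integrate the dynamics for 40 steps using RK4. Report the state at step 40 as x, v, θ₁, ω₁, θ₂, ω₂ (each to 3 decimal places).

apply F[0]=+10.000 → step 1: x=0.003, v=0.271, θ₁=-0.017, ω₁=-0.334, θ₂=-0.082, ω₂=-0.018
apply F[1]=+10.000 → step 2: x=0.011, v=0.545, θ₁=-0.027, ω₁=-0.672, θ₂=-0.083, ω₂=-0.033
apply F[2]=+10.000 → step 3: x=0.025, v=0.821, θ₁=-0.044, ω₁=-1.019, θ₂=-0.083, ω₂=-0.044
apply F[3]=+10.000 → step 4: x=0.044, v=1.102, θ₁=-0.068, ω₁=-1.377, θ₂=-0.084, ω₂=-0.051
apply F[4]=+1.302 → step 5: x=0.066, v=1.157, θ₁=-0.097, ω₁=-1.465, θ₂=-0.085, ω₂=-0.051
apply F[5]=-8.143 → step 6: x=0.088, v=0.973, θ₁=-0.124, ω₁=-1.267, θ₂=-0.086, ω₂=-0.045
apply F[6]=-10.000 → step 7: x=0.105, v=0.751, θ₁=-0.147, ω₁=-1.032, θ₂=-0.087, ω₂=-0.031
apply F[7]=-10.000 → step 8: x=0.118, v=0.538, θ₁=-0.165, ω₁=-0.815, θ₂=-0.088, ω₂=-0.011
apply F[8]=-10.000 → step 9: x=0.126, v=0.332, θ₁=-0.180, ω₁=-0.613, θ₂=-0.088, ω₂=0.014
apply F[9]=-10.000 → step 10: x=0.131, v=0.132, θ₁=-0.190, ω₁=-0.423, θ₂=-0.087, ω₂=0.044
apply F[10]=-10.000 → step 11: x=0.132, v=-0.064, θ₁=-0.197, ω₁=-0.241, θ₂=-0.086, ω₂=0.078
apply F[11]=-10.000 → step 12: x=0.128, v=-0.258, θ₁=-0.200, ω₁=-0.064, θ₂=-0.084, ω₂=0.113
apply F[12]=-10.000 → step 13: x=0.121, v=-0.451, θ₁=-0.199, ω₁=0.112, θ₂=-0.081, ω₂=0.150
apply F[13]=-10.000 → step 14: x=0.110, v=-0.645, θ₁=-0.195, ω₁=0.290, θ₂=-0.078, ω₂=0.187
apply F[14]=-10.000 → step 15: x=0.096, v=-0.842, θ₁=-0.187, ω₁=0.473, θ₂=-0.074, ω₂=0.223
apply F[15]=-10.000 → step 16: x=0.077, v=-1.044, θ₁=-0.176, ω₁=0.664, θ₂=-0.069, ω₂=0.256
apply F[16]=-10.000 → step 17: x=0.054, v=-1.251, θ₁=-0.161, ω₁=0.868, θ₂=-0.064, ω₂=0.287
apply F[17]=-10.000 → step 18: x=0.027, v=-1.467, θ₁=-0.141, ω₁=1.088, θ₂=-0.058, ω₂=0.313
apply F[18]=-10.000 → step 19: x=-0.005, v=-1.692, θ₁=-0.117, ω₁=1.326, θ₂=-0.051, ω₂=0.334
apply F[19]=-10.000 → step 20: x=-0.041, v=-1.928, θ₁=-0.088, ω₁=1.587, θ₂=-0.044, ω₂=0.348
apply F[20]=-0.711 → step 21: x=-0.080, v=-1.929, θ₁=-0.057, ω₁=1.569, θ₂=-0.037, ω₂=0.354
apply F[21]=+4.032 → step 22: x=-0.117, v=-1.811, θ₁=-0.027, ω₁=1.413, θ₂=-0.030, ω₂=0.356
apply F[22]=+5.630 → step 23: x=-0.152, v=-1.658, θ₁=-0.000, ω₁=1.221, θ₂=-0.023, ω₂=0.353
apply F[23]=+5.899 → step 24: x=-0.183, v=-1.503, θ₁=0.022, ω₁=1.036, θ₂=-0.016, ω₂=0.345
apply F[24]=+5.761 → step 25: x=-0.212, v=-1.359, θ₁=0.041, ω₁=0.869, θ₂=-0.009, ω₂=0.334
apply F[25]=+5.552 → step 26: x=-0.238, v=-1.227, θ₁=0.057, ω₁=0.721, θ₂=-0.003, ω₂=0.320
apply F[26]=+5.352 → step 27: x=-0.261, v=-1.104, θ₁=0.070, ω₁=0.590, θ₂=0.004, ω₂=0.303
apply F[27]=+5.161 → step 28: x=-0.282, v=-0.991, θ₁=0.081, ω₁=0.474, θ₂=0.009, ω₂=0.284
apply F[28]=+4.966 → step 29: x=-0.301, v=-0.886, θ₁=0.089, ω₁=0.371, θ₂=0.015, ω₂=0.264
apply F[29]=+4.755 → step 30: x=-0.318, v=-0.789, θ₁=0.096, ω₁=0.280, θ₂=0.020, ω₂=0.243
apply F[30]=+4.524 → step 31: x=-0.332, v=-0.700, θ₁=0.100, ω₁=0.200, θ₂=0.025, ω₂=0.222
apply F[31]=+4.277 → step 32: x=-0.346, v=-0.620, θ₁=0.104, ω₁=0.132, θ₂=0.029, ω₂=0.201
apply F[32]=+4.018 → step 33: x=-0.357, v=-0.547, θ₁=0.106, ω₁=0.073, θ₂=0.033, ω₂=0.181
apply F[33]=+3.756 → step 34: x=-0.368, v=-0.481, θ₁=0.107, ω₁=0.023, θ₂=0.036, ω₂=0.161
apply F[34]=+3.496 → step 35: x=-0.377, v=-0.422, θ₁=0.107, ω₁=-0.018, θ₂=0.039, ω₂=0.142
apply F[35]=+3.247 → step 36: x=-0.385, v=-0.370, θ₁=0.106, ω₁=-0.051, θ₂=0.042, ω₂=0.124
apply F[36]=+3.013 → step 37: x=-0.392, v=-0.324, θ₁=0.105, ω₁=-0.078, θ₂=0.044, ω₂=0.106
apply F[37]=+2.796 → step 38: x=-0.398, v=-0.282, θ₁=0.103, ω₁=-0.099, θ₂=0.046, ω₂=0.090
apply F[38]=+2.598 → step 39: x=-0.403, v=-0.246, θ₁=0.101, ω₁=-0.115, θ₂=0.048, ω₂=0.075
apply F[39]=+2.418 → step 40: x=-0.407, v=-0.213, θ₁=0.099, ω₁=-0.128, θ₂=0.049, ω₂=0.061

Answer: x=-0.407, v=-0.213, θ₁=0.099, ω₁=-0.128, θ₂=0.049, ω₂=0.061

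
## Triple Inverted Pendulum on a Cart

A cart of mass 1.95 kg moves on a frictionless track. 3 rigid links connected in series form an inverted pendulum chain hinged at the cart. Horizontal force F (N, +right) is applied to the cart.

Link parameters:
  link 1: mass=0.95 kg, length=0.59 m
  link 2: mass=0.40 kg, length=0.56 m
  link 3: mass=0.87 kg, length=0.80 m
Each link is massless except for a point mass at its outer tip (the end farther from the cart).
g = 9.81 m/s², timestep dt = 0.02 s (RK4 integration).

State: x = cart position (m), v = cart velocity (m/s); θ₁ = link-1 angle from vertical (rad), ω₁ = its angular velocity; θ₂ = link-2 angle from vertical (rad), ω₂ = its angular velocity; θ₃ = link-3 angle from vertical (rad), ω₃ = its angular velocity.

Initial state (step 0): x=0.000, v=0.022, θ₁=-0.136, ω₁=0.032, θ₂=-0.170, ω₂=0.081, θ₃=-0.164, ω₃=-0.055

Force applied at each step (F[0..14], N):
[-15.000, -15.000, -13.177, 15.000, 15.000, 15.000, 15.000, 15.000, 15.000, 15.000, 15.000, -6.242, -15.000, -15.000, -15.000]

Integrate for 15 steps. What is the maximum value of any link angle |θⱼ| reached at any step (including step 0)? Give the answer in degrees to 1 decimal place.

apply F[0]=-15.000 → step 1: x=-0.001, v=-0.100, θ₁=-0.134, ω₁=0.208, θ₂=-0.169, ω₂=0.047, θ₃=-0.165, ω₃=-0.051
apply F[1]=-15.000 → step 2: x=-0.004, v=-0.222, θ₁=-0.128, ω₁=0.388, θ₂=-0.168, ω₂=0.012, θ₃=-0.166, ω₃=-0.049
apply F[2]=-13.177 → step 3: x=-0.010, v=-0.329, θ₁=-0.118, ω₁=0.547, θ₂=-0.168, ω₂=-0.027, θ₃=-0.167, ω₃=-0.047
apply F[3]=+15.000 → step 4: x=-0.014, v=-0.153, θ₁=-0.111, ω₁=0.234, θ₂=-0.169, ω₂=-0.068, θ₃=-0.168, ω₃=-0.047
apply F[4]=+15.000 → step 5: x=-0.016, v=0.023, θ₁=-0.109, ω₁=-0.074, θ₂=-0.171, ω₂=-0.113, θ₃=-0.169, ω₃=-0.045
apply F[5]=+15.000 → step 6: x=-0.013, v=0.198, θ₁=-0.113, ω₁=-0.382, θ₂=-0.174, ω₂=-0.160, θ₃=-0.170, ω₃=-0.043
apply F[6]=+15.000 → step 7: x=-0.008, v=0.375, θ₁=-0.124, ω₁=-0.697, θ₂=-0.177, ω₂=-0.203, θ₃=-0.171, ω₃=-0.040
apply F[7]=+15.000 → step 8: x=0.002, v=0.553, θ₁=-0.141, ω₁=-1.023, θ₂=-0.182, ω₂=-0.241, θ₃=-0.171, ω₃=-0.034
apply F[8]=+15.000 → step 9: x=0.014, v=0.733, θ₁=-0.165, ω₁=-1.363, θ₂=-0.187, ω₂=-0.268, θ₃=-0.172, ω₃=-0.027
apply F[9]=+15.000 → step 10: x=0.031, v=0.913, θ₁=-0.196, ω₁=-1.721, θ₂=-0.192, ω₂=-0.282, θ₃=-0.172, ω₃=-0.018
apply F[10]=+15.000 → step 11: x=0.051, v=1.094, θ₁=-0.234, ω₁=-2.095, θ₂=-0.198, ω₂=-0.283, θ₃=-0.173, ω₃=-0.008
apply F[11]=-6.242 → step 12: x=0.073, v=1.070, θ₁=-0.277, ω₁=-2.158, θ₂=-0.204, ω₂=-0.266, θ₃=-0.173, ω₃=0.008
apply F[12]=-15.000 → step 13: x=0.093, v=0.970, θ₁=-0.319, ω₁=-2.127, θ₂=-0.209, ω₂=-0.226, θ₃=-0.172, ω₃=0.029
apply F[13]=-15.000 → step 14: x=0.111, v=0.877, θ₁=-0.362, ω₁=-2.134, θ₂=-0.213, ω₂=-0.164, θ₃=-0.172, ω₃=0.053
apply F[14]=-15.000 → step 15: x=0.128, v=0.788, θ₁=-0.405, ω₁=-2.178, θ₂=-0.215, ω₂=-0.081, θ₃=-0.170, ω₃=0.079
Max |angle| over trajectory = 0.405 rad = 23.2°.

Answer: 23.2°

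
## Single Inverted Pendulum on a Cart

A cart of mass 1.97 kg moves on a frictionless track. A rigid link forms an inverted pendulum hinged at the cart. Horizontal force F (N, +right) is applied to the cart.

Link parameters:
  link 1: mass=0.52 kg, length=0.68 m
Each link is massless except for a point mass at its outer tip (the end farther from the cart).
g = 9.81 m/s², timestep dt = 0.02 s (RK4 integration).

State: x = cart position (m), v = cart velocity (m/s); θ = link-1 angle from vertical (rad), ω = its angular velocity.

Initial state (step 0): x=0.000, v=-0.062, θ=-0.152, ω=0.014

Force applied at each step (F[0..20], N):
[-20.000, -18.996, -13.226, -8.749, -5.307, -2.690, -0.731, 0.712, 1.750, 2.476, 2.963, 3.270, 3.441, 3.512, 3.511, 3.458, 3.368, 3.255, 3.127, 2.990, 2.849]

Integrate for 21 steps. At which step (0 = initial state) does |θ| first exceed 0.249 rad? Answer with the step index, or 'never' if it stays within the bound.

Answer: never

Derivation:
apply F[0]=-20.000 → step 1: x=-0.003, v=-0.256, θ=-0.149, ω=0.253
apply F[1]=-18.996 → step 2: x=-0.010, v=-0.441, θ=-0.142, ω=0.479
apply F[2]=-13.226 → step 3: x=-0.020, v=-0.567, θ=-0.131, ω=0.625
apply F[3]=-8.749 → step 4: x=-0.032, v=-0.650, θ=-0.118, ω=0.709
apply F[4]=-5.307 → step 5: x=-0.046, v=-0.698, θ=-0.103, ω=0.748
apply F[5]=-2.690 → step 6: x=-0.060, v=-0.721, θ=-0.088, ω=0.753
apply F[6]=-0.731 → step 7: x=-0.075, v=-0.724, θ=-0.073, ω=0.735
apply F[7]=+0.712 → step 8: x=-0.089, v=-0.713, θ=-0.059, ω=0.700
apply F[8]=+1.750 → step 9: x=-0.103, v=-0.693, θ=-0.045, ω=0.656
apply F[9]=+2.476 → step 10: x=-0.117, v=-0.666, θ=-0.033, ω=0.605
apply F[10]=+2.963 → step 11: x=-0.130, v=-0.635, θ=-0.021, ω=0.551
apply F[11]=+3.270 → step 12: x=-0.142, v=-0.601, θ=-0.011, ω=0.496
apply F[12]=+3.441 → step 13: x=-0.154, v=-0.565, θ=-0.001, ω=0.442
apply F[13]=+3.512 → step 14: x=-0.164, v=-0.530, θ=0.007, ω=0.391
apply F[14]=+3.511 → step 15: x=-0.175, v=-0.495, θ=0.014, ω=0.343
apply F[15]=+3.458 → step 16: x=-0.184, v=-0.461, θ=0.021, ω=0.297
apply F[16]=+3.368 → step 17: x=-0.193, v=-0.428, θ=0.026, ω=0.256
apply F[17]=+3.255 → step 18: x=-0.201, v=-0.396, θ=0.031, ω=0.217
apply F[18]=+3.127 → step 19: x=-0.209, v=-0.366, θ=0.035, ω=0.183
apply F[19]=+2.990 → step 20: x=-0.216, v=-0.338, θ=0.038, ω=0.152
apply F[20]=+2.849 → step 21: x=-0.223, v=-0.311, θ=0.041, ω=0.124
max |θ| = 0.152 ≤ 0.249 over all 22 states.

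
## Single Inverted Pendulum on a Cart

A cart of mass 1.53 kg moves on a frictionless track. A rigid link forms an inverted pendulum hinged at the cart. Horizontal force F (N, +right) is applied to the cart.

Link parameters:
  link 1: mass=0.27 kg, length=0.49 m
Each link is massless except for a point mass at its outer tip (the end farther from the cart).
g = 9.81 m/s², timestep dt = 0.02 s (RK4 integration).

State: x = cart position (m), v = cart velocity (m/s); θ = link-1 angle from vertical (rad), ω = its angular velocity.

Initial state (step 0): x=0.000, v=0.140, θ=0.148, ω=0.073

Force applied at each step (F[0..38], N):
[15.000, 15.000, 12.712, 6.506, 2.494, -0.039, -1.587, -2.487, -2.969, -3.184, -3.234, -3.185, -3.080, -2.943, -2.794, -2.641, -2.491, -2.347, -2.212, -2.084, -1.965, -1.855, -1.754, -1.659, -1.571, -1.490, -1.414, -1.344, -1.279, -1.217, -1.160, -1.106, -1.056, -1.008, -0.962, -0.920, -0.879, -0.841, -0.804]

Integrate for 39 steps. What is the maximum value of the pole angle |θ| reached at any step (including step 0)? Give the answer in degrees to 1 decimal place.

apply F[0]=+15.000 → step 1: x=0.005, v=0.330, θ=0.146, ω=-0.252
apply F[1]=+15.000 → step 2: x=0.013, v=0.521, θ=0.138, ω=-0.580
apply F[2]=+12.712 → step 3: x=0.025, v=0.682, θ=0.124, ω=-0.854
apply F[3]=+6.506 → step 4: x=0.040, v=0.763, θ=0.105, ω=-0.973
apply F[4]=+2.494 → step 5: x=0.055, v=0.793, θ=0.086, ω=-0.995
apply F[5]=-0.039 → step 6: x=0.071, v=0.790, θ=0.066, ω=-0.958
apply F[6]=-1.587 → step 7: x=0.087, v=0.767, θ=0.048, ω=-0.889
apply F[7]=-2.487 → step 8: x=0.102, v=0.733, θ=0.031, ω=-0.805
apply F[8]=-2.969 → step 9: x=0.116, v=0.694, θ=0.016, ω=-0.715
apply F[9]=-3.184 → step 10: x=0.129, v=0.652, θ=0.002, ω=-0.626
apply F[10]=-3.234 → step 11: x=0.142, v=0.610, θ=-0.010, ω=-0.541
apply F[11]=-3.185 → step 12: x=0.154, v=0.569, θ=-0.020, ω=-0.463
apply F[12]=-3.080 → step 13: x=0.165, v=0.529, θ=-0.028, ω=-0.392
apply F[13]=-2.943 → step 14: x=0.175, v=0.492, θ=-0.035, ω=-0.329
apply F[14]=-2.794 → step 15: x=0.184, v=0.457, θ=-0.041, ω=-0.272
apply F[15]=-2.641 → step 16: x=0.193, v=0.424, θ=-0.046, ω=-0.223
apply F[16]=-2.491 → step 17: x=0.201, v=0.393, θ=-0.050, ω=-0.179
apply F[17]=-2.347 → step 18: x=0.209, v=0.364, θ=-0.053, ω=-0.141
apply F[18]=-2.212 → step 19: x=0.216, v=0.337, θ=-0.056, ω=-0.108
apply F[19]=-2.084 → step 20: x=0.222, v=0.312, θ=-0.058, ω=-0.079
apply F[20]=-1.965 → step 21: x=0.228, v=0.288, θ=-0.059, ω=-0.054
apply F[21]=-1.855 → step 22: x=0.234, v=0.266, θ=-0.060, ω=-0.033
apply F[22]=-1.754 → step 23: x=0.239, v=0.245, θ=-0.061, ω=-0.015
apply F[23]=-1.659 → step 24: x=0.244, v=0.225, θ=-0.061, ω=0.001
apply F[24]=-1.571 → step 25: x=0.248, v=0.207, θ=-0.061, ω=0.014
apply F[25]=-1.490 → step 26: x=0.252, v=0.189, θ=-0.060, ω=0.025
apply F[26]=-1.414 → step 27: x=0.256, v=0.173, θ=-0.060, ω=0.035
apply F[27]=-1.344 → step 28: x=0.259, v=0.158, θ=-0.059, ω=0.043
apply F[28]=-1.279 → step 29: x=0.262, v=0.143, θ=-0.058, ω=0.049
apply F[29]=-1.217 → step 30: x=0.265, v=0.129, θ=-0.057, ω=0.055
apply F[30]=-1.160 → step 31: x=0.267, v=0.116, θ=-0.056, ω=0.059
apply F[31]=-1.106 → step 32: x=0.269, v=0.103, θ=-0.054, ω=0.063
apply F[32]=-1.056 → step 33: x=0.271, v=0.091, θ=-0.053, ω=0.066
apply F[33]=-1.008 → step 34: x=0.273, v=0.080, θ=-0.052, ω=0.068
apply F[34]=-0.962 → step 35: x=0.275, v=0.069, θ=-0.050, ω=0.069
apply F[35]=-0.920 → step 36: x=0.276, v=0.059, θ=-0.049, ω=0.070
apply F[36]=-0.879 → step 37: x=0.277, v=0.049, θ=-0.048, ω=0.071
apply F[37]=-0.841 → step 38: x=0.278, v=0.040, θ=-0.046, ω=0.071
apply F[38]=-0.804 → step 39: x=0.278, v=0.031, θ=-0.045, ω=0.071
Max |angle| over trajectory = 0.148 rad = 8.5°.

Answer: 8.5°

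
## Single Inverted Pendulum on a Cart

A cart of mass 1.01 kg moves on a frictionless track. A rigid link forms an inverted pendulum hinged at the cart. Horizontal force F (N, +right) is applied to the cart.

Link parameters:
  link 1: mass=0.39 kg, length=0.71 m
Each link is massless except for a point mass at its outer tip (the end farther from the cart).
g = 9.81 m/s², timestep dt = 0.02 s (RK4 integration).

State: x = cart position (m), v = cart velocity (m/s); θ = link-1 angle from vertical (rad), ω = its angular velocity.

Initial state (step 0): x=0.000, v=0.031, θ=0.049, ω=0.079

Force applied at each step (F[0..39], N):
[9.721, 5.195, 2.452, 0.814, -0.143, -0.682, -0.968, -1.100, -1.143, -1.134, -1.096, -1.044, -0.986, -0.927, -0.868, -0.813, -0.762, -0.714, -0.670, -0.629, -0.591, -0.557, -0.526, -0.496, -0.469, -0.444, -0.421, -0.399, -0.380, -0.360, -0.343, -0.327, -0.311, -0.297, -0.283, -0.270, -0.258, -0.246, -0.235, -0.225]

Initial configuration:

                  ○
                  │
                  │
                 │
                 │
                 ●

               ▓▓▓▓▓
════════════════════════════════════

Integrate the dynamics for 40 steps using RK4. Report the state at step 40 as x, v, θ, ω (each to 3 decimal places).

Answer: x=0.117, v=-0.001, θ=-0.016, ω=0.027

Derivation:
apply F[0]=+9.721 → step 1: x=0.003, v=0.220, θ=0.048, ω=-0.173
apply F[1]=+5.195 → step 2: x=0.008, v=0.319, θ=0.043, ω=-0.300
apply F[2]=+2.452 → step 3: x=0.015, v=0.364, θ=0.037, ω=-0.353
apply F[3]=+0.814 → step 4: x=0.022, v=0.378, θ=0.030, ω=-0.363
apply F[4]=-0.143 → step 5: x=0.030, v=0.373, θ=0.023, ω=-0.349
apply F[5]=-0.682 → step 6: x=0.037, v=0.358, θ=0.016, ω=-0.323
apply F[6]=-0.968 → step 7: x=0.044, v=0.338, θ=0.010, ω=-0.291
apply F[7]=-1.100 → step 8: x=0.050, v=0.316, θ=0.004, ω=-0.257
apply F[8]=-1.143 → step 9: x=0.057, v=0.293, θ=-0.001, ω=-0.225
apply F[9]=-1.134 → step 10: x=0.062, v=0.271, θ=-0.005, ω=-0.194
apply F[10]=-1.096 → step 11: x=0.067, v=0.250, θ=-0.008, ω=-0.166
apply F[11]=-1.044 → step 12: x=0.072, v=0.230, θ=-0.011, ω=-0.141
apply F[12]=-0.986 → step 13: x=0.077, v=0.211, θ=-0.014, ω=-0.118
apply F[13]=-0.927 → step 14: x=0.081, v=0.194, θ=-0.016, ω=-0.098
apply F[14]=-0.868 → step 15: x=0.084, v=0.178, θ=-0.018, ω=-0.081
apply F[15]=-0.813 → step 16: x=0.088, v=0.163, θ=-0.019, ω=-0.065
apply F[16]=-0.762 → step 17: x=0.091, v=0.150, θ=-0.021, ω=-0.052
apply F[17]=-0.714 → step 18: x=0.094, v=0.137, θ=-0.022, ω=-0.040
apply F[18]=-0.670 → step 19: x=0.096, v=0.126, θ=-0.022, ω=-0.029
apply F[19]=-0.629 → step 20: x=0.099, v=0.115, θ=-0.023, ω=-0.020
apply F[20]=-0.591 → step 21: x=0.101, v=0.105, θ=-0.023, ω=-0.013
apply F[21]=-0.557 → step 22: x=0.103, v=0.096, θ=-0.023, ω=-0.006
apply F[22]=-0.526 → step 23: x=0.105, v=0.087, θ=-0.023, ω=-0.000
apply F[23]=-0.496 → step 24: x=0.107, v=0.079, θ=-0.023, ω=0.005
apply F[24]=-0.469 → step 25: x=0.108, v=0.071, θ=-0.023, ω=0.009
apply F[25]=-0.444 → step 26: x=0.109, v=0.064, θ=-0.023, ω=0.012
apply F[26]=-0.421 → step 27: x=0.111, v=0.058, θ=-0.023, ω=0.015
apply F[27]=-0.399 → step 28: x=0.112, v=0.052, θ=-0.022, ω=0.018
apply F[28]=-0.380 → step 29: x=0.113, v=0.046, θ=-0.022, ω=0.020
apply F[29]=-0.360 → step 30: x=0.114, v=0.040, θ=-0.021, ω=0.022
apply F[30]=-0.343 → step 31: x=0.114, v=0.035, θ=-0.021, ω=0.023
apply F[31]=-0.327 → step 32: x=0.115, v=0.030, θ=-0.021, ω=0.024
apply F[32]=-0.311 → step 33: x=0.116, v=0.026, θ=-0.020, ω=0.025
apply F[33]=-0.297 → step 34: x=0.116, v=0.021, θ=-0.020, ω=0.026
apply F[34]=-0.283 → step 35: x=0.116, v=0.017, θ=-0.019, ω=0.026
apply F[35]=-0.270 → step 36: x=0.117, v=0.013, θ=-0.019, ω=0.027
apply F[36]=-0.258 → step 37: x=0.117, v=0.009, θ=-0.018, ω=0.027
apply F[37]=-0.246 → step 38: x=0.117, v=0.006, θ=-0.017, ω=0.027
apply F[38]=-0.235 → step 39: x=0.117, v=0.003, θ=-0.017, ω=0.027
apply F[39]=-0.225 → step 40: x=0.117, v=-0.001, θ=-0.016, ω=0.027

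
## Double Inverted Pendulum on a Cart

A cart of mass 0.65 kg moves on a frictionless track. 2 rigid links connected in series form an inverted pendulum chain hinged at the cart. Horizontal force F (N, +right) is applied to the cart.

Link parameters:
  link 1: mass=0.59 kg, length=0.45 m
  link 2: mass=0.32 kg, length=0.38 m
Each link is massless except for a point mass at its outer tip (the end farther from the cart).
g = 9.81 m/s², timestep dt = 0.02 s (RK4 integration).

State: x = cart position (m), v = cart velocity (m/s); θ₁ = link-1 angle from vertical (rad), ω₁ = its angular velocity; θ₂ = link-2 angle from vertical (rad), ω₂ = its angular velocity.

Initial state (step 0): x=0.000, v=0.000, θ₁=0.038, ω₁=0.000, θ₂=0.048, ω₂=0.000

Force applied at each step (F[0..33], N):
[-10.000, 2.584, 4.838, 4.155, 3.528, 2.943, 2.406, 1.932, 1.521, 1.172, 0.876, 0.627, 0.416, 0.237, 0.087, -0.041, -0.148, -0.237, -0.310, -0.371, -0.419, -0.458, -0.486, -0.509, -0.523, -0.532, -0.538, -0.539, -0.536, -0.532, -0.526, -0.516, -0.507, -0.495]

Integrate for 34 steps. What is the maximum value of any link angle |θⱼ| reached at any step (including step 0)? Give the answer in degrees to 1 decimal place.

Answer: 4.2°

Derivation:
apply F[0]=-10.000 → step 1: x=-0.003, v=-0.318, θ₁=0.045, ω₁=0.722, θ₂=0.048, ω₂=0.006
apply F[1]=+2.584 → step 2: x=-0.009, v=-0.253, θ₁=0.058, ω₁=0.601, θ₂=0.048, ω₂=0.003
apply F[2]=+4.838 → step 3: x=-0.013, v=-0.122, θ₁=0.068, ω₁=0.342, θ₂=0.048, ω₂=-0.010
apply F[3]=+4.155 → step 4: x=-0.014, v=-0.014, θ₁=0.073, ω₁=0.139, θ₂=0.048, ω₂=-0.029
apply F[4]=+3.528 → step 5: x=-0.013, v=0.074, θ₁=0.074, ω₁=-0.017, θ₂=0.047, ω₂=-0.050
apply F[5]=+2.943 → step 6: x=-0.011, v=0.144, θ₁=0.072, ω₁=-0.134, θ₂=0.046, ω₂=-0.072
apply F[6]=+2.406 → step 7: x=-0.008, v=0.198, θ₁=0.069, ω₁=-0.217, θ₂=0.044, ω₂=-0.093
apply F[7]=+1.932 → step 8: x=-0.003, v=0.239, θ₁=0.064, ω₁=-0.274, θ₂=0.042, ω₂=-0.112
apply F[8]=+1.521 → step 9: x=0.002, v=0.269, θ₁=0.058, ω₁=-0.309, θ₂=0.040, ω₂=-0.128
apply F[9]=+1.172 → step 10: x=0.007, v=0.290, θ₁=0.052, ω₁=-0.328, θ₂=0.037, ω₂=-0.141
apply F[10]=+0.876 → step 11: x=0.013, v=0.304, θ₁=0.045, ω₁=-0.334, θ₂=0.034, ω₂=-0.151
apply F[11]=+0.627 → step 12: x=0.019, v=0.312, θ₁=0.038, ω₁=-0.331, θ₂=0.031, ω₂=-0.159
apply F[12]=+0.416 → step 13: x=0.026, v=0.315, θ₁=0.032, ω₁=-0.322, θ₂=0.028, ω₂=-0.163
apply F[13]=+0.237 → step 14: x=0.032, v=0.314, θ₁=0.026, ω₁=-0.307, θ₂=0.024, ω₂=-0.165
apply F[14]=+0.087 → step 15: x=0.038, v=0.311, θ₁=0.020, ω₁=-0.289, θ₂=0.021, ω₂=-0.165
apply F[15]=-0.041 → step 16: x=0.044, v=0.305, θ₁=0.014, ω₁=-0.269, θ₂=0.018, ω₂=-0.163
apply F[16]=-0.148 → step 17: x=0.050, v=0.297, θ₁=0.009, ω₁=-0.248, θ₂=0.015, ω₂=-0.160
apply F[17]=-0.237 → step 18: x=0.056, v=0.288, θ₁=0.004, ω₁=-0.227, θ₂=0.011, ω₂=-0.155
apply F[18]=-0.310 → step 19: x=0.062, v=0.278, θ₁=-0.000, ω₁=-0.205, θ₂=0.008, ω₂=-0.148
apply F[19]=-0.371 → step 20: x=0.067, v=0.267, θ₁=-0.004, ω₁=-0.184, θ₂=0.005, ω₂=-0.141
apply F[20]=-0.419 → step 21: x=0.073, v=0.256, θ₁=-0.007, ω₁=-0.164, θ₂=0.003, ω₂=-0.133
apply F[21]=-0.458 → step 22: x=0.078, v=0.244, θ₁=-0.011, ω₁=-0.145, θ₂=0.000, ω₂=-0.125
apply F[22]=-0.486 → step 23: x=0.082, v=0.233, θ₁=-0.013, ω₁=-0.126, θ₂=-0.002, ω₂=-0.116
apply F[23]=-0.509 → step 24: x=0.087, v=0.221, θ₁=-0.016, ω₁=-0.109, θ₂=-0.005, ω₂=-0.108
apply F[24]=-0.523 → step 25: x=0.091, v=0.209, θ₁=-0.018, ω₁=-0.093, θ₂=-0.007, ω₂=-0.099
apply F[25]=-0.532 → step 26: x=0.095, v=0.198, θ₁=-0.019, ω₁=-0.079, θ₂=-0.008, ω₂=-0.090
apply F[26]=-0.538 → step 27: x=0.099, v=0.187, θ₁=-0.021, ω₁=-0.066, θ₂=-0.010, ω₂=-0.082
apply F[27]=-0.539 → step 28: x=0.103, v=0.176, θ₁=-0.022, ω₁=-0.054, θ₂=-0.012, ω₂=-0.073
apply F[28]=-0.536 → step 29: x=0.106, v=0.166, θ₁=-0.023, ω₁=-0.043, θ₂=-0.013, ω₂=-0.065
apply F[29]=-0.532 → step 30: x=0.109, v=0.156, θ₁=-0.024, ω₁=-0.033, θ₂=-0.014, ω₂=-0.058
apply F[30]=-0.526 → step 31: x=0.112, v=0.147, θ₁=-0.024, ω₁=-0.025, θ₂=-0.015, ω₂=-0.050
apply F[31]=-0.516 → step 32: x=0.115, v=0.137, θ₁=-0.025, ω₁=-0.017, θ₂=-0.016, ω₂=-0.044
apply F[32]=-0.507 → step 33: x=0.118, v=0.129, θ₁=-0.025, ω₁=-0.010, θ₂=-0.017, ω₂=-0.037
apply F[33]=-0.495 → step 34: x=0.120, v=0.120, θ₁=-0.025, ω₁=-0.004, θ₂=-0.018, ω₂=-0.031
Max |angle| over trajectory = 0.074 rad = 4.2°.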